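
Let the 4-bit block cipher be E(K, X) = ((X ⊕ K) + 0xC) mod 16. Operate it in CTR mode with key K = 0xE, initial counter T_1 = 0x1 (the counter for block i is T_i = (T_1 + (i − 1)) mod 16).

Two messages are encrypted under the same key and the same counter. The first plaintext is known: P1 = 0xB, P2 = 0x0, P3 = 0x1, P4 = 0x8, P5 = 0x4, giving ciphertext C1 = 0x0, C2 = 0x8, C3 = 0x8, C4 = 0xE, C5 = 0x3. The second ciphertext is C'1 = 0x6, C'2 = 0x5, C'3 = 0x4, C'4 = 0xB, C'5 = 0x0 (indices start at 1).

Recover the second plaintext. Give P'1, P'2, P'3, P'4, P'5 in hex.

In CTR with a reused counter, both messages share the same keystream S_i, so C_i ⊕ C'_i = P_i ⊕ P'_i and thus P'_i = P_i ⊕ C_i ⊕ C'_i.
P'1: 0xB ⊕ 0x0 ⊕ 0x6 = 0xD.
P'2: 0x0 ⊕ 0x8 ⊕ 0x5 = 0xD.
P'3: 0x1 ⊕ 0x8 ⊕ 0x4 = 0xD.
P'4: 0x8 ⊕ 0xE ⊕ 0xB = 0xD.
P'5: 0x4 ⊕ 0x3 ⊕ 0x0 = 0x7.

P'1 = 0xD, P'2 = 0xD, P'3 = 0xD, P'4 = 0xD, P'5 = 0x7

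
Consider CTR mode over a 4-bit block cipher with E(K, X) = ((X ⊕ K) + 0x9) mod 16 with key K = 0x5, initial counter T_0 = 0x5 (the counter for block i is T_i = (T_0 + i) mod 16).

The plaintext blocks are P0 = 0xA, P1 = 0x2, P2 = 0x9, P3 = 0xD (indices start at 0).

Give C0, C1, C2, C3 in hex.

C0 = 0x3, C1 = 0xE, C2 = 0x2, C3 = 0xB

CTR encryption: S_i = E(K, T_i) where T_i is the counter for block i; C_i = P_i ⊕ S_i.
C0: T = 0x5, S = E(K, T) = 0x9; 0xA ⊕ 0x9 = 0x3.
C1: T = 0x6, S = E(K, T) = 0xC; 0x2 ⊕ 0xC = 0xE.
C2: T = 0x7, S = E(K, T) = 0xB; 0x9 ⊕ 0xB = 0x2.
C3: T = 0x8, S = E(K, T) = 0x6; 0xD ⊕ 0x6 = 0xB.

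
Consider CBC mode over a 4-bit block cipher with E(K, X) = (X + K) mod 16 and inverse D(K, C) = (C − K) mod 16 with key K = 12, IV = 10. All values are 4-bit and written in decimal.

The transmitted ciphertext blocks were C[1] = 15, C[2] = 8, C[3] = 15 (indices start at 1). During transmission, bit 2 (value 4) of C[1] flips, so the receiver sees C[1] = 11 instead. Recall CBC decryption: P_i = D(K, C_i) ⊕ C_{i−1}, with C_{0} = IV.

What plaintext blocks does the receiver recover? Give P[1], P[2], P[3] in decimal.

Only C[1] changed, to 11. In CBC, a change in C_i garbles P_i and flips the same bit in P_{i+1}. Decrypting the received ciphertext:
P[1]: D(K, 11) = 15; 15 ⊕ 10 = 5.
P[2]: D(K, 8) = 12; 12 ⊕ 11 = 7.
P[3]: D(K, 15) = 3; 3 ⊕ 8 = 11.
Blocks that differ from the original plaintext: P[1], P[2].

P[1] = 5, P[2] = 7, P[3] = 11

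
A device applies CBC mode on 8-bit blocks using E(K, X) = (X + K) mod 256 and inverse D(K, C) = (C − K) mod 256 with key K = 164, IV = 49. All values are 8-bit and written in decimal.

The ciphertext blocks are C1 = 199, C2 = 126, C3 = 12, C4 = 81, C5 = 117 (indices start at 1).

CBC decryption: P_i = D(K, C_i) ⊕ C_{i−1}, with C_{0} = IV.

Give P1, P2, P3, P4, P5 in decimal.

P1 = 18, P2 = 29, P3 = 22, P4 = 161, P5 = 128

P1: D(K, 199) = 35; 35 ⊕ 49 = 18.
P2: D(K, 126) = 218; 218 ⊕ 199 = 29.
P3: D(K, 12) = 104; 104 ⊕ 126 = 22.
P4: D(K, 81) = 173; 173 ⊕ 12 = 161.
P5: D(K, 117) = 209; 209 ⊕ 81 = 128.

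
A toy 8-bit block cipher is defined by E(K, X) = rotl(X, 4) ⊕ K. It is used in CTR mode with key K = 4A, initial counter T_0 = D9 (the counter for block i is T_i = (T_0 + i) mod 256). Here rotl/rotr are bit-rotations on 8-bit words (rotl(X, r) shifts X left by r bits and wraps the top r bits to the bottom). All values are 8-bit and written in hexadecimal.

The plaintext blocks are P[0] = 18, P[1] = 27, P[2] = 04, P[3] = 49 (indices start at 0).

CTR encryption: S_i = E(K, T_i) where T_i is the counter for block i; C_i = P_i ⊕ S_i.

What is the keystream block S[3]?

C[0]: T = D9, S = E(K, T) = D7; 18 ⊕ D7 = CF.
C[1]: T = DA, S = E(K, T) = E7; 27 ⊕ E7 = C0.
C[2]: T = DB, S = E(K, T) = F7; 04 ⊕ F7 = F3.
C[3]: T = DC, S = E(K, T) = 87; 49 ⊕ 87 = CE.
So S[3] = 87.

87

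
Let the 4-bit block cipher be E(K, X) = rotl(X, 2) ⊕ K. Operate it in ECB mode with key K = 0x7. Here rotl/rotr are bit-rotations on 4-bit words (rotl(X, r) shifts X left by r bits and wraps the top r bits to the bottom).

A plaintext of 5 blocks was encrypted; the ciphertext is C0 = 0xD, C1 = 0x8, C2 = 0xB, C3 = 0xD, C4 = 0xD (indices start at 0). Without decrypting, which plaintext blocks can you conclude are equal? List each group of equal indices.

P0 = P3 = P4

ECB encrypts each block independently with the same key, so equal ciphertext blocks imply equal plaintext blocks.
C0 = C3 = C4 = 0xD, so P0 = P3 = P4.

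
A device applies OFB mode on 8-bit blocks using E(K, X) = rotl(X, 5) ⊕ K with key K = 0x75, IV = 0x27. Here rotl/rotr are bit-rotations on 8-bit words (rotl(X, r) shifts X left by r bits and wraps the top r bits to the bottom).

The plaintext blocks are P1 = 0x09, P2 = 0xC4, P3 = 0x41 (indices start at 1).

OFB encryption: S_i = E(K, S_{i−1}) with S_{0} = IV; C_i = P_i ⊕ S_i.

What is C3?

C3 = 0xDC

C1: S = E(K, 0x27) = 0x91; 0x09 ⊕ 0x91 = 0x98.
C2: S = E(K, 0x91) = 0x47; 0xC4 ⊕ 0x47 = 0x83.
C3: S = E(K, 0x47) = 0x9D; 0x41 ⊕ 0x9D = 0xDC.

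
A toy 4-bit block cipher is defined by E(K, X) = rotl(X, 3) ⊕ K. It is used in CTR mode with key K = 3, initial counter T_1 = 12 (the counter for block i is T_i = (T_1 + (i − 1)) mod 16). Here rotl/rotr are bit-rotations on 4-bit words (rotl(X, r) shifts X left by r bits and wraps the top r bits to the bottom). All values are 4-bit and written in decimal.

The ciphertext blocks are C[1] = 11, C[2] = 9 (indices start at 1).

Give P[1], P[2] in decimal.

CTR decryption: S_i = E(K, T_i) where T_i is the counter for block i; P_i = C_i ⊕ S_i.
P[1]: T = 12, S = E(K, T) = 5; 11 ⊕ 5 = 14.
P[2]: T = 13, S = E(K, T) = 13; 9 ⊕ 13 = 4.

P[1] = 14, P[2] = 4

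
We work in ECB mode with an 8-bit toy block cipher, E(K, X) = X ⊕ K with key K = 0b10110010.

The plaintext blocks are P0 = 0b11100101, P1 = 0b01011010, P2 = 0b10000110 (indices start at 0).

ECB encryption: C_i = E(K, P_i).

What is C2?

C2 = 0b00110100

C2: E(K, 0b10000110) = 0b00110100.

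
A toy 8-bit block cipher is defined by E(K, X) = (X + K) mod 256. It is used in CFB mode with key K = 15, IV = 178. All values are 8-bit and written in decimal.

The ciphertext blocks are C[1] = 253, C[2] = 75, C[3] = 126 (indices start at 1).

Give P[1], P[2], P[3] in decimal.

CFB decryption: P_i = C_i ⊕ E(K, C_{i−1}), with C_{0} = IV.
P[1]: E(K, 178) = 193; 253 ⊕ 193 = 60.
P[2]: E(K, 253) = 12; 75 ⊕ 12 = 71.
P[3]: E(K, 75) = 90; 126 ⊕ 90 = 36.

P[1] = 60, P[2] = 71, P[3] = 36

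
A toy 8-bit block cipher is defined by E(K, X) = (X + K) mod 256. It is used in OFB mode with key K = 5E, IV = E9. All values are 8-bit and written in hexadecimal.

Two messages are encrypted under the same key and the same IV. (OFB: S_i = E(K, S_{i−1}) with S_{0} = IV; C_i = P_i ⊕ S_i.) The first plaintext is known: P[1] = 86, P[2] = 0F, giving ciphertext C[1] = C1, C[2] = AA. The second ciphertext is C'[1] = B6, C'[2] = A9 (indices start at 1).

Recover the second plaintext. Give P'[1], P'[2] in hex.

P'[1] = F1, P'[2] = 0C

In OFB with a reused IV, both messages share the same keystream S_i, so C_i ⊕ C'_i = P_i ⊕ P'_i and thus P'_i = P_i ⊕ C_i ⊕ C'_i.
P'[1]: 86 ⊕ C1 ⊕ B6 = F1.
P'[2]: 0F ⊕ AA ⊕ A9 = 0C.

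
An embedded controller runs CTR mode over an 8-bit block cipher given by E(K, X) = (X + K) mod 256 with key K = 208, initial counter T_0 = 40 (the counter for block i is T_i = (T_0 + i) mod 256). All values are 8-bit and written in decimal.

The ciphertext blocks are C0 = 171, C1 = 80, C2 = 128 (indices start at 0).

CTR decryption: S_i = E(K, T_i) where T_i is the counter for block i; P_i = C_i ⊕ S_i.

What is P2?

P2: T = 42, S = E(K, T) = 250; 128 ⊕ 250 = 122.

P2 = 122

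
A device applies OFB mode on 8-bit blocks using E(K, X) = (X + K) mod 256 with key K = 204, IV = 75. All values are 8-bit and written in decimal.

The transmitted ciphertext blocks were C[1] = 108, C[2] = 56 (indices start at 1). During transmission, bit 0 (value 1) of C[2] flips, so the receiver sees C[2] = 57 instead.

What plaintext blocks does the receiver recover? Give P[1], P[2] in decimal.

OFB decryption: S_i = E(K, S_{i−1}) with S_{0} = IV; P_i = C_i ⊕ S_i.
Only C[2] changed, to 57. In OFB, a change in C_i flips the same bit in P_i only; the keystream is unaffected. Decrypting the received ciphertext:
P[1]: S = E(K, 75) = 23; 108 ⊕ 23 = 123.
P[2]: S = E(K, 23) = 227; 57 ⊕ 227 = 218.
Blocks that differ from the original plaintext: P[2].

P[1] = 123, P[2] = 218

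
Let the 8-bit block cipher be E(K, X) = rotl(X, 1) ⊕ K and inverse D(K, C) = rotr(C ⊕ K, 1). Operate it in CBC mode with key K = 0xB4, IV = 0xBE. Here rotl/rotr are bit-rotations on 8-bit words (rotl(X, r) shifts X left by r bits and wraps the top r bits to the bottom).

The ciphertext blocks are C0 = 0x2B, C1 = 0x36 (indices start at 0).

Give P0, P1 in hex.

P0 = 0x71, P1 = 0x6A

CBC decryption: P_i = D(K, C_i) ⊕ C_{i−1}, with C_{−1} = IV.
P0: D(K, 0x2B) = 0xCF; 0xCF ⊕ 0xBE = 0x71.
P1: D(K, 0x36) = 0x41; 0x41 ⊕ 0x2B = 0x6A.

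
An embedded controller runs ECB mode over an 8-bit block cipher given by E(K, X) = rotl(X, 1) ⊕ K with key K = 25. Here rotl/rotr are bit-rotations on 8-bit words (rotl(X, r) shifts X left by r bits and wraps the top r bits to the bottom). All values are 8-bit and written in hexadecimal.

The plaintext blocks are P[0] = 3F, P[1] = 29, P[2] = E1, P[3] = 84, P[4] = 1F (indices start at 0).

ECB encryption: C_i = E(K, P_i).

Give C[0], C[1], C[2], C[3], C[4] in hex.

C[0] = 5B, C[1] = 77, C[2] = E6, C[3] = 2C, C[4] = 1B

C[0]: E(K, 3F) = 5B.
C[1]: E(K, 29) = 77.
C[2]: E(K, E1) = E6.
C[3]: E(K, 84) = 2C.
C[4]: E(K, 1F) = 1B.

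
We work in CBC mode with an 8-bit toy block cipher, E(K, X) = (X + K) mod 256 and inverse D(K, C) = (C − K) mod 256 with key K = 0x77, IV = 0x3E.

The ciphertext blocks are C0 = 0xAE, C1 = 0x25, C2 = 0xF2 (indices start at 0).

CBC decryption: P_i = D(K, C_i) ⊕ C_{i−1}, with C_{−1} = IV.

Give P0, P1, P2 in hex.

P0 = 0x09, P1 = 0x00, P2 = 0x5E

P0: D(K, 0xAE) = 0x37; 0x37 ⊕ 0x3E = 0x09.
P1: D(K, 0x25) = 0xAE; 0xAE ⊕ 0xAE = 0x00.
P2: D(K, 0xF2) = 0x7B; 0x7B ⊕ 0x25 = 0x5E.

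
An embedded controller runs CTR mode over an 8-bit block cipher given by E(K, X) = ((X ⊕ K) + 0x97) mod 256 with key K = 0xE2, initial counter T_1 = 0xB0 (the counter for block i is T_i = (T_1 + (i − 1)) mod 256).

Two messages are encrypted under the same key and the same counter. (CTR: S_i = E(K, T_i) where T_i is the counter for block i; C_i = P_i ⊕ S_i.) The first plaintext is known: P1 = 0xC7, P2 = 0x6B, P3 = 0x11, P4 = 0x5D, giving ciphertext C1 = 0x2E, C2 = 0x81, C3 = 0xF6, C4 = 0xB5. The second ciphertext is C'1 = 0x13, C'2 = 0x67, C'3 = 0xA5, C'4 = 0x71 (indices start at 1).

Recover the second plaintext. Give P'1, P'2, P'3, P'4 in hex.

P'1 = 0xFA, P'2 = 0x8D, P'3 = 0x42, P'4 = 0x99

In CTR with a reused counter, both messages share the same keystream S_i, so C_i ⊕ C'_i = P_i ⊕ P'_i and thus P'_i = P_i ⊕ C_i ⊕ C'_i.
P'1: 0xC7 ⊕ 0x2E ⊕ 0x13 = 0xFA.
P'2: 0x6B ⊕ 0x81 ⊕ 0x67 = 0x8D.
P'3: 0x11 ⊕ 0xF6 ⊕ 0xA5 = 0x42.
P'4: 0x5D ⊕ 0xB5 ⊕ 0x71 = 0x99.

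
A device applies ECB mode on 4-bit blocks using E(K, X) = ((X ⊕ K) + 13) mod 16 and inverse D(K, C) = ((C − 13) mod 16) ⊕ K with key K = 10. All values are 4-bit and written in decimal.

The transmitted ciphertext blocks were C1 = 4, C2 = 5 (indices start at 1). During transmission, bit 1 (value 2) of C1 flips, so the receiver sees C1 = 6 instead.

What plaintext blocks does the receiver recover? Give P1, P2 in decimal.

ECB decryption: P_i = D(K, C_i).
Only C1 changed, to 6. In ECB, a change in C_i affects only P_i. Decrypting the received ciphertext:
P1: D(K, 6) = 3.
P2: D(K, 5) = 2.
Blocks that differ from the original plaintext: P1.

P1 = 3, P2 = 2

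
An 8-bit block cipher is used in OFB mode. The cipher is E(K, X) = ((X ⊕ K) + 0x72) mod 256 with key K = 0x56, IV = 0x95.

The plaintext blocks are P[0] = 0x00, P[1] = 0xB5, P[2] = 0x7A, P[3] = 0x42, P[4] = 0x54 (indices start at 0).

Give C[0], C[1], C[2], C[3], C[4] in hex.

C[0] = 0x35, C[1] = 0x60, C[2] = 0x8F, C[3] = 0x57, C[4] = 0xE1

OFB encryption: S_i = E(K, S_{i−1}) with S_{−1} = IV; C_i = P_i ⊕ S_i.
C[0]: S = E(K, 0x95) = 0x35; 0x00 ⊕ 0x35 = 0x35.
C[1]: S = E(K, 0x35) = 0xD5; 0xB5 ⊕ 0xD5 = 0x60.
C[2]: S = E(K, 0xD5) = 0xF5; 0x7A ⊕ 0xF5 = 0x8F.
C[3]: S = E(K, 0xF5) = 0x15; 0x42 ⊕ 0x15 = 0x57.
C[4]: S = E(K, 0x15) = 0xB5; 0x54 ⊕ 0xB5 = 0xE1.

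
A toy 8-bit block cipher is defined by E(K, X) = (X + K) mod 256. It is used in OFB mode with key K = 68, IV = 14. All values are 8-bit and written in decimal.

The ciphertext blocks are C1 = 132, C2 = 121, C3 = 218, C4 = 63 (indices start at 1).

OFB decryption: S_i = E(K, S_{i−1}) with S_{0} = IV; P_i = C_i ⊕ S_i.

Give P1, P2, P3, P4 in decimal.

P1: S = E(K, 14) = 82; 132 ⊕ 82 = 214.
P2: S = E(K, 82) = 150; 121 ⊕ 150 = 239.
P3: S = E(K, 150) = 218; 218 ⊕ 218 = 0.
P4: S = E(K, 218) = 30; 63 ⊕ 30 = 33.

P1 = 214, P2 = 239, P3 = 0, P4 = 33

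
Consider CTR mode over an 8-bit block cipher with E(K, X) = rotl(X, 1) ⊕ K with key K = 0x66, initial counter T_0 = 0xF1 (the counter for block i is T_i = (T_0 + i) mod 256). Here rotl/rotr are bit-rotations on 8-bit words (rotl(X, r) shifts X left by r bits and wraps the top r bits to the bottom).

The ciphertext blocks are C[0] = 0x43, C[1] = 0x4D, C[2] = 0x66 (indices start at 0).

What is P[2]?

CTR decryption: S_i = E(K, T_i) where T_i is the counter for block i; P_i = C_i ⊕ S_i.
P[2]: T = 0xF3, S = E(K, T) = 0x81; 0x66 ⊕ 0x81 = 0xE7.

P[2] = 0xE7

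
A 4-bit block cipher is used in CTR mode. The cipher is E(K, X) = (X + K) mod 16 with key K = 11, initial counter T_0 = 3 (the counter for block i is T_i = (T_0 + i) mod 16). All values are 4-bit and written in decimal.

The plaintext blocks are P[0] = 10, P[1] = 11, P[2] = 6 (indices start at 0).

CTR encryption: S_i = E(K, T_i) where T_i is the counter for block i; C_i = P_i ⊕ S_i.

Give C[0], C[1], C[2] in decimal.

C[0]: T = 3, S = E(K, T) = 14; 10 ⊕ 14 = 4.
C[1]: T = 4, S = E(K, T) = 15; 11 ⊕ 15 = 4.
C[2]: T = 5, S = E(K, T) = 0; 6 ⊕ 0 = 6.

C[0] = 4, C[1] = 4, C[2] = 6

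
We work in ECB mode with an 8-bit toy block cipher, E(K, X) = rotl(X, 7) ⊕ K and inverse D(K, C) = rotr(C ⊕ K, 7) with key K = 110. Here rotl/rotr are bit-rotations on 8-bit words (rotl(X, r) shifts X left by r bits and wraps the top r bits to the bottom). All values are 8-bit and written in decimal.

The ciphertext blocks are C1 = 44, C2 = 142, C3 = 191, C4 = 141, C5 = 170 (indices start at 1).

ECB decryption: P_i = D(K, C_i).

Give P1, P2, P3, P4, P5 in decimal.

P1: D(K, 44) = 132.
P2: D(K, 142) = 193.
P3: D(K, 191) = 163.
P4: D(K, 141) = 199.
P5: D(K, 170) = 137.

P1 = 132, P2 = 193, P3 = 163, P4 = 199, P5 = 137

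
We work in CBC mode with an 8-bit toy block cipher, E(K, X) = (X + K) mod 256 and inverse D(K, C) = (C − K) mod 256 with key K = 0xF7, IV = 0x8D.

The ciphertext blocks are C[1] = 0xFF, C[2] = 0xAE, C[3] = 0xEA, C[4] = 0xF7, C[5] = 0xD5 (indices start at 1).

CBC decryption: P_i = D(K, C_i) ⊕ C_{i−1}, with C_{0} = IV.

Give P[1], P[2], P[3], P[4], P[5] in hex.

P[1] = 0x85, P[2] = 0x48, P[3] = 0x5D, P[4] = 0xEA, P[5] = 0x29

P[1]: D(K, 0xFF) = 0x08; 0x08 ⊕ 0x8D = 0x85.
P[2]: D(K, 0xAE) = 0xB7; 0xB7 ⊕ 0xFF = 0x48.
P[3]: D(K, 0xEA) = 0xF3; 0xF3 ⊕ 0xAE = 0x5D.
P[4]: D(K, 0xF7) = 0x00; 0x00 ⊕ 0xEA = 0xEA.
P[5]: D(K, 0xD5) = 0xDE; 0xDE ⊕ 0xF7 = 0x29.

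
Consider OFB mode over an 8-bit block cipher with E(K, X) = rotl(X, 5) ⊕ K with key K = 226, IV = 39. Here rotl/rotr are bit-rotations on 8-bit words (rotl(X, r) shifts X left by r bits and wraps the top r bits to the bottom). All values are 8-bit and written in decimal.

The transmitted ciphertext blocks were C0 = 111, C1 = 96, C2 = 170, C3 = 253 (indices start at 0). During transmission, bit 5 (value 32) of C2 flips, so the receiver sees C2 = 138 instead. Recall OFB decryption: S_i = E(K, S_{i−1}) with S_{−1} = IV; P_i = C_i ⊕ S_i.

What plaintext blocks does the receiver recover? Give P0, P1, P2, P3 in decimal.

Only C2 changed, to 138. In OFB, a change in C_i flips the same bit in P_i only; the keystream is unaffected. Decrypting the received ciphertext:
P0: S = E(K, 39) = 6; 111 ⊕ 6 = 105.
P1: S = E(K, 6) = 34; 96 ⊕ 34 = 66.
P2: S = E(K, 34) = 166; 138 ⊕ 166 = 44.
P3: S = E(K, 166) = 54; 253 ⊕ 54 = 203.
Blocks that differ from the original plaintext: P2.

P0 = 105, P1 = 66, P2 = 44, P3 = 203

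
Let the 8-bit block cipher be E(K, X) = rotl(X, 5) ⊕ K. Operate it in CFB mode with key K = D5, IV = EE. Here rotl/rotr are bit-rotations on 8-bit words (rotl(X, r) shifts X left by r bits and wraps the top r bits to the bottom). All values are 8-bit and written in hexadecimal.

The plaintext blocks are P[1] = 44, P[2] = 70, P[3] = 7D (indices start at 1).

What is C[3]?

C[3] = 2D

CFB encryption: C_i = P_i ⊕ E(K, C_{i−1}), with C_{0} = IV.
C[1]: E(K, EE) = 08; 44 ⊕ 08 = 4C.
C[2]: E(K, 4C) = 5C; 70 ⊕ 5C = 2C.
C[3]: E(K, 2C) = 50; 7D ⊕ 50 = 2D.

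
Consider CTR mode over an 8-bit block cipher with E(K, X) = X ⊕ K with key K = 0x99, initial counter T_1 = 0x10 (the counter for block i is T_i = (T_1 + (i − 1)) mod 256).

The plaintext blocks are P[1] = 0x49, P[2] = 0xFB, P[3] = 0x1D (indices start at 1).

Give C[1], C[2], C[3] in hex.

C[1] = 0xC0, C[2] = 0x73, C[3] = 0x96

CTR encryption: S_i = E(K, T_i) where T_i is the counter for block i; C_i = P_i ⊕ S_i.
C[1]: T = 0x10, S = E(K, T) = 0x89; 0x49 ⊕ 0x89 = 0xC0.
C[2]: T = 0x11, S = E(K, T) = 0x88; 0xFB ⊕ 0x88 = 0x73.
C[3]: T = 0x12, S = E(K, T) = 0x8B; 0x1D ⊕ 0x8B = 0x96.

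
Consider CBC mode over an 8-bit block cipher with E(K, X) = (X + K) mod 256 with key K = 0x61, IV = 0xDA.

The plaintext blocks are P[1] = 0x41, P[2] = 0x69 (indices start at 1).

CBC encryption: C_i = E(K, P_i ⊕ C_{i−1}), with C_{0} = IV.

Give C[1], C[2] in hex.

C[1] = 0xFC, C[2] = 0xF6

C[1]: P[1] ⊕ 0xDA = 0x9B; E(K, 0x9B) = 0xFC.
C[2]: P[2] ⊕ 0xFC = 0x95; E(K, 0x95) = 0xF6.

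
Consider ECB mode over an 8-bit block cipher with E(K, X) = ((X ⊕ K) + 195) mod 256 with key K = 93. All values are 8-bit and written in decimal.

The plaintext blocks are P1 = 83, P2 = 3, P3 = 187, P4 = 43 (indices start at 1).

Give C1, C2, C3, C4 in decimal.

ECB encryption: C_i = E(K, P_i).
C1: E(K, 83) = 209.
C2: E(K, 3) = 33.
C3: E(K, 187) = 169.
C4: E(K, 43) = 57.

C1 = 209, C2 = 33, C3 = 169, C4 = 57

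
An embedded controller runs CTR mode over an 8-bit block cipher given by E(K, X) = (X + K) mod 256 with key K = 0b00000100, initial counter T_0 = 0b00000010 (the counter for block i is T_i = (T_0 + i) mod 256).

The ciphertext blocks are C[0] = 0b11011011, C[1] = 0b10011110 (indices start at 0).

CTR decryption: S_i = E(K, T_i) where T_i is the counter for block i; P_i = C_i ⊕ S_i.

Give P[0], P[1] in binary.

P[0]: T = 0b00000010, S = E(K, T) = 0b00000110; 0b11011011 ⊕ 0b00000110 = 0b11011101.
P[1]: T = 0b00000011, S = E(K, T) = 0b00000111; 0b10011110 ⊕ 0b00000111 = 0b10011001.

P[0] = 0b11011101, P[1] = 0b10011001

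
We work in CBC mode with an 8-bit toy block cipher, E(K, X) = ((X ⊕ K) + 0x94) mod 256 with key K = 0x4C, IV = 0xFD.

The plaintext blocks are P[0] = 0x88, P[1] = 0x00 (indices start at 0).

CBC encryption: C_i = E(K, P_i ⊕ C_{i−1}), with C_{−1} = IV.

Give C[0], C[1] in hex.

C[0]: P[0] ⊕ 0xFD = 0x75; E(K, 0x75) = 0xCD.
C[1]: P[1] ⊕ 0xCD = 0xCD; E(K, 0xCD) = 0x15.

C[0] = 0xCD, C[1] = 0x15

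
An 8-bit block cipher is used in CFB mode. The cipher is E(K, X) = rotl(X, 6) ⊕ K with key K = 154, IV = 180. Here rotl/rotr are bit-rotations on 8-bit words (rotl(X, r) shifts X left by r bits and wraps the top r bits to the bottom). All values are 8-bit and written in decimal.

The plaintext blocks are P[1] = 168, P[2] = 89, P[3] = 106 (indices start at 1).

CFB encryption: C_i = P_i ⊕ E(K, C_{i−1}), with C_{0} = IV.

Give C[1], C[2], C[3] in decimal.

C[1]: E(K, 180) = 183; 168 ⊕ 183 = 31.
C[2]: E(K, 31) = 93; 89 ⊕ 93 = 4.
C[3]: E(K, 4) = 155; 106 ⊕ 155 = 241.

C[1] = 31, C[2] = 4, C[3] = 241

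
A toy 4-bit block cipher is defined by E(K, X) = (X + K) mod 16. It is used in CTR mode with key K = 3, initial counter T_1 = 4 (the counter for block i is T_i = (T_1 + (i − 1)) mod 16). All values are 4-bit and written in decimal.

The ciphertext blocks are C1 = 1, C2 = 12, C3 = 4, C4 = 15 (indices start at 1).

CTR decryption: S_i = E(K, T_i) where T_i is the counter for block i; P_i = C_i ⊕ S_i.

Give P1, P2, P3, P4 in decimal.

P1: T = 4, S = E(K, T) = 7; 1 ⊕ 7 = 6.
P2: T = 5, S = E(K, T) = 8; 12 ⊕ 8 = 4.
P3: T = 6, S = E(K, T) = 9; 4 ⊕ 9 = 13.
P4: T = 7, S = E(K, T) = 10; 15 ⊕ 10 = 5.

P1 = 6, P2 = 4, P3 = 13, P4 = 5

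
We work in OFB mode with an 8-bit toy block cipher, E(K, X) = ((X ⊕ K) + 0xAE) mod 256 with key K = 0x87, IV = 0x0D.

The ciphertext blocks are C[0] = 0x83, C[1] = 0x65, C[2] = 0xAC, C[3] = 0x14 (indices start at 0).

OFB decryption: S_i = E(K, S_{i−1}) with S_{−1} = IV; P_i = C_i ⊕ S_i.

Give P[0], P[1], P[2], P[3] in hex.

P[0] = 0xBB, P[1] = 0x08, P[2] = 0x34, P[3] = 0xD9

P[0]: S = E(K, 0x0D) = 0x38; 0x83 ⊕ 0x38 = 0xBB.
P[1]: S = E(K, 0x38) = 0x6D; 0x65 ⊕ 0x6D = 0x08.
P[2]: S = E(K, 0x6D) = 0x98; 0xAC ⊕ 0x98 = 0x34.
P[3]: S = E(K, 0x98) = 0xCD; 0x14 ⊕ 0xCD = 0xD9.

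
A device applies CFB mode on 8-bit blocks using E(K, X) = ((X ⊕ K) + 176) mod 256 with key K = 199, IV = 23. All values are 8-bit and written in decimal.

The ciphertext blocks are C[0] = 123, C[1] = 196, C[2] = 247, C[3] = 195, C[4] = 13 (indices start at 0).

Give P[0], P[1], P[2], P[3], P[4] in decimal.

P[0] = 251, P[1] = 168, P[2] = 68, P[3] = 35, P[4] = 185

CFB decryption: P_i = C_i ⊕ E(K, C_{i−1}), with C_{−1} = IV.
P[0]: E(K, 23) = 128; 123 ⊕ 128 = 251.
P[1]: E(K, 123) = 108; 196 ⊕ 108 = 168.
P[2]: E(K, 196) = 179; 247 ⊕ 179 = 68.
P[3]: E(K, 247) = 224; 195 ⊕ 224 = 35.
P[4]: E(K, 195) = 180; 13 ⊕ 180 = 185.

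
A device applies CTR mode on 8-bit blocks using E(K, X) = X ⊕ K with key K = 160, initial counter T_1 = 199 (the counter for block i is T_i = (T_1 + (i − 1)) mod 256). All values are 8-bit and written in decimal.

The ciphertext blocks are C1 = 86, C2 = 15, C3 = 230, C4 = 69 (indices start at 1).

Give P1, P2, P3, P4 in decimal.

CTR decryption: S_i = E(K, T_i) where T_i is the counter for block i; P_i = C_i ⊕ S_i.
P1: T = 199, S = E(K, T) = 103; 86 ⊕ 103 = 49.
P2: T = 200, S = E(K, T) = 104; 15 ⊕ 104 = 103.
P3: T = 201, S = E(K, T) = 105; 230 ⊕ 105 = 143.
P4: T = 202, S = E(K, T) = 106; 69 ⊕ 106 = 47.

P1 = 49, P2 = 103, P3 = 143, P4 = 47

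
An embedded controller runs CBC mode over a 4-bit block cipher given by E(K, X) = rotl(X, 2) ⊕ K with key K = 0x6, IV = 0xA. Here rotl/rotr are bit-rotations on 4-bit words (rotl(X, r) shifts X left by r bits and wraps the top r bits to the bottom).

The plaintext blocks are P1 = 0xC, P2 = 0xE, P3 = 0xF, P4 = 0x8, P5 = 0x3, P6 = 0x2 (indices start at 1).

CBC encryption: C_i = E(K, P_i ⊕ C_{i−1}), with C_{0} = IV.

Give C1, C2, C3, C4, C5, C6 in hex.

C1: P1 ⊕ 0xA = 0x6; E(K, 0x6) = 0xF.
C2: P2 ⊕ 0xF = 0x1; E(K, 0x1) = 0x2.
C3: P3 ⊕ 0x2 = 0xD; E(K, 0xD) = 0x1.
C4: P4 ⊕ 0x1 = 0x9; E(K, 0x9) = 0x0.
C5: P5 ⊕ 0x0 = 0x3; E(K, 0x3) = 0xA.
C6: P6 ⊕ 0xA = 0x8; E(K, 0x8) = 0x4.

C1 = 0xF, C2 = 0x2, C3 = 0x1, C4 = 0x0, C5 = 0xA, C6 = 0x4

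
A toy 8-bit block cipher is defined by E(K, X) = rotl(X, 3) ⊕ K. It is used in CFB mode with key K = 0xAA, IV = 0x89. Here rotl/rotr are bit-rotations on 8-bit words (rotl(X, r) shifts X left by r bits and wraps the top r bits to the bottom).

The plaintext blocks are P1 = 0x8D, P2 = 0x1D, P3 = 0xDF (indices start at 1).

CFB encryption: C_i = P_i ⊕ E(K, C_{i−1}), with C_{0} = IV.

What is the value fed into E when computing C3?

0xEC

C1: E(K, 0x89) = 0xE6; 0x8D ⊕ 0xE6 = 0x6B.
C2: E(K, 0x6B) = 0xF1; 0x1D ⊕ 0xF1 = 0xEC.
C3: E(K, 0xEC) = 0xCD; 0xDF ⊕ 0xCD = 0x12.
So the input to E for block 3 is 0xEC.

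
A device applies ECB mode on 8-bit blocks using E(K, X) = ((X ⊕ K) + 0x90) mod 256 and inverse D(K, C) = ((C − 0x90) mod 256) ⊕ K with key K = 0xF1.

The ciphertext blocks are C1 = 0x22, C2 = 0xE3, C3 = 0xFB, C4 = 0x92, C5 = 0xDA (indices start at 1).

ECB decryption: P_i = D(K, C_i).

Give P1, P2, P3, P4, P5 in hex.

P1 = 0x63, P2 = 0xA2, P3 = 0x9A, P4 = 0xF3, P5 = 0xBB

P1: D(K, 0x22) = 0x63.
P2: D(K, 0xE3) = 0xA2.
P3: D(K, 0xFB) = 0x9A.
P4: D(K, 0x92) = 0xF3.
P5: D(K, 0xDA) = 0xBB.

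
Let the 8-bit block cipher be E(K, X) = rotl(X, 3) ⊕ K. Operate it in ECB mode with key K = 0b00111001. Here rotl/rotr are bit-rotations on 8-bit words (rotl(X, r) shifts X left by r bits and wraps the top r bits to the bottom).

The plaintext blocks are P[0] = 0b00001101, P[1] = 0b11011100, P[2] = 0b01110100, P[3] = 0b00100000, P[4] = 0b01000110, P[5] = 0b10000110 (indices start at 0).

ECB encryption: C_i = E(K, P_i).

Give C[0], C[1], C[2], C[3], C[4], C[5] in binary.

C[0] = 0b01010001, C[1] = 0b11011111, C[2] = 0b10011010, C[3] = 0b00111000, C[4] = 0b00001011, C[5] = 0b00001101

C[0]: E(K, 0b00001101) = 0b01010001.
C[1]: E(K, 0b11011100) = 0b11011111.
C[2]: E(K, 0b01110100) = 0b10011010.
C[3]: E(K, 0b00100000) = 0b00111000.
C[4]: E(K, 0b01000110) = 0b00001011.
C[5]: E(K, 0b10000110) = 0b00001101.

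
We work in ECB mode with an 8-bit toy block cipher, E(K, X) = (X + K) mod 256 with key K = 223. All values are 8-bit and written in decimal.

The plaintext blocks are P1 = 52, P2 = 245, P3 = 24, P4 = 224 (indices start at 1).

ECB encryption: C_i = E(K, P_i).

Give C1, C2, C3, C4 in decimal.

C1: E(K, 52) = 19.
C2: E(K, 245) = 212.
C3: E(K, 24) = 247.
C4: E(K, 224) = 191.

C1 = 19, C2 = 212, C3 = 247, C4 = 191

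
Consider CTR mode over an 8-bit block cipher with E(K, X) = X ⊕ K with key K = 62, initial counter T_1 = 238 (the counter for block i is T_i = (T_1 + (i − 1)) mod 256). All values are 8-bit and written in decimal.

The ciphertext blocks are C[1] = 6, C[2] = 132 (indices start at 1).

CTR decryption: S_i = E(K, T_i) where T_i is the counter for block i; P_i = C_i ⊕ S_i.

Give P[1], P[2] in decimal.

P[1]: T = 238, S = E(K, T) = 208; 6 ⊕ 208 = 214.
P[2]: T = 239, S = E(K, T) = 209; 132 ⊕ 209 = 85.

P[1] = 214, P[2] = 85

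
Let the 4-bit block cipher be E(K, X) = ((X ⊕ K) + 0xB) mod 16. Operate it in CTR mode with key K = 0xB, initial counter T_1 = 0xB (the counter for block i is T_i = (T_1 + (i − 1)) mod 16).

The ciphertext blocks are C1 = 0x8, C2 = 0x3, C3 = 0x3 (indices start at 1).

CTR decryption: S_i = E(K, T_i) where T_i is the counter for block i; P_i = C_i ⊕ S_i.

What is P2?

P2 = 0x1

P2: T = 0xC, S = E(K, T) = 0x2; 0x3 ⊕ 0x2 = 0x1.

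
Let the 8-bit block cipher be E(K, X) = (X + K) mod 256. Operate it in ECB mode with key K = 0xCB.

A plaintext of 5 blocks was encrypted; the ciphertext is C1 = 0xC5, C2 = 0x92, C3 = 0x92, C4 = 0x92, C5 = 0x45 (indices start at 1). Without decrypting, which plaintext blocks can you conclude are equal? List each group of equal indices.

P2 = P3 = P4

ECB encrypts each block independently with the same key, so equal ciphertext blocks imply equal plaintext blocks.
C2 = C3 = C4 = 0x92, so P2 = P3 = P4.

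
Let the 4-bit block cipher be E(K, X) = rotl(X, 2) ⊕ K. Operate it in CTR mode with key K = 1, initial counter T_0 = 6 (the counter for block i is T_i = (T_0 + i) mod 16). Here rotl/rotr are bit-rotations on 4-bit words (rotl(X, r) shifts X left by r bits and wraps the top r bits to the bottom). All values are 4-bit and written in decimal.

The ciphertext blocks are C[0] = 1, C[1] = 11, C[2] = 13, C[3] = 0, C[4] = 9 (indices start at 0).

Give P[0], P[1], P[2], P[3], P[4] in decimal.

CTR decryption: S_i = E(K, T_i) where T_i is the counter for block i; P_i = C_i ⊕ S_i.
P[0]: T = 6, S = E(K, T) = 8; 1 ⊕ 8 = 9.
P[1]: T = 7, S = E(K, T) = 12; 11 ⊕ 12 = 7.
P[2]: T = 8, S = E(K, T) = 3; 13 ⊕ 3 = 14.
P[3]: T = 9, S = E(K, T) = 7; 0 ⊕ 7 = 7.
P[4]: T = 10, S = E(K, T) = 11; 9 ⊕ 11 = 2.

P[0] = 9, P[1] = 7, P[2] = 14, P[3] = 7, P[4] = 2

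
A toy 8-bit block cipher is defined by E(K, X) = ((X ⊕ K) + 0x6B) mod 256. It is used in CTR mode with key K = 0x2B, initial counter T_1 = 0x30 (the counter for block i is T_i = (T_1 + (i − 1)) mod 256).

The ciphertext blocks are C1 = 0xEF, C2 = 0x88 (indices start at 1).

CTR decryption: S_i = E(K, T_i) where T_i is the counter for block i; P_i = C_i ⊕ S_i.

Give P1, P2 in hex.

P1 = 0x69, P2 = 0x0D

P1: T = 0x30, S = E(K, T) = 0x86; 0xEF ⊕ 0x86 = 0x69.
P2: T = 0x31, S = E(K, T) = 0x85; 0x88 ⊕ 0x85 = 0x0D.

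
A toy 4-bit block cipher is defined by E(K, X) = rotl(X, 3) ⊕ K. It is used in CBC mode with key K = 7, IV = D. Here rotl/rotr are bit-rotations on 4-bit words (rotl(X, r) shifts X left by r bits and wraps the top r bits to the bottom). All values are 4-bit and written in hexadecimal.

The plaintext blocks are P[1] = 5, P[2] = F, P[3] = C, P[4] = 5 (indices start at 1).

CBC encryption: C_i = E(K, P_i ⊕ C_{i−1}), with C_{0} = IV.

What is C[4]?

C[1]: P[1] ⊕ D = 8; E(K, 8) = 3.
C[2]: P[2] ⊕ 3 = C; E(K, C) = 1.
C[3]: P[3] ⊕ 1 = D; E(K, D) = 9.
C[4]: P[4] ⊕ 9 = C; E(K, C) = 1.

C[4] = 1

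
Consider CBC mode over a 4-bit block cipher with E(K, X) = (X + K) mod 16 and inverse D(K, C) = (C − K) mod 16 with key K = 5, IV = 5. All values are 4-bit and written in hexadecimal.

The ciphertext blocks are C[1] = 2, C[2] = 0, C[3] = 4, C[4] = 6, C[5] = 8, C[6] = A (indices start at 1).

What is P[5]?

CBC decryption: P_i = D(K, C_i) ⊕ C_{i−1}, with C_{0} = IV.
P[5]: D(K, 8) = 3; 3 ⊕ 6 = 5.

P[5] = 5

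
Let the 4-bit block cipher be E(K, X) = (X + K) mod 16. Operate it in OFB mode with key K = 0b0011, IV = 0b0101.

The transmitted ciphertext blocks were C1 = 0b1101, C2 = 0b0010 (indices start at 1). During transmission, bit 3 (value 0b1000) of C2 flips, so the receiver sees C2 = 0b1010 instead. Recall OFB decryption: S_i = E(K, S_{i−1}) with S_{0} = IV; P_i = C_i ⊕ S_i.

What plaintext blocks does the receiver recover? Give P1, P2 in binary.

Only C2 changed, to 0b1010. In OFB, a change in C_i flips the same bit in P_i only; the keystream is unaffected. Decrypting the received ciphertext:
P1: S = E(K, 0b0101) = 0b1000; 0b1101 ⊕ 0b1000 = 0b0101.
P2: S = E(K, 0b1000) = 0b1011; 0b1010 ⊕ 0b1011 = 0b0001.
Blocks that differ from the original plaintext: P2.

P1 = 0b0101, P2 = 0b0001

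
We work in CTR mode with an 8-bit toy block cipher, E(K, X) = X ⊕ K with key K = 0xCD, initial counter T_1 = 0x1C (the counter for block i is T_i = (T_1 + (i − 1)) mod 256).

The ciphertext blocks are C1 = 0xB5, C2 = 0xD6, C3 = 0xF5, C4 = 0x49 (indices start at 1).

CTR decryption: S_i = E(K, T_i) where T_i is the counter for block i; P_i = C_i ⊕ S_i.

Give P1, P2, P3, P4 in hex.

P1 = 0x64, P2 = 0x06, P3 = 0x26, P4 = 0x9B

P1: T = 0x1C, S = E(K, T) = 0xD1; 0xB5 ⊕ 0xD1 = 0x64.
P2: T = 0x1D, S = E(K, T) = 0xD0; 0xD6 ⊕ 0xD0 = 0x06.
P3: T = 0x1E, S = E(K, T) = 0xD3; 0xF5 ⊕ 0xD3 = 0x26.
P4: T = 0x1F, S = E(K, T) = 0xD2; 0x49 ⊕ 0xD2 = 0x9B.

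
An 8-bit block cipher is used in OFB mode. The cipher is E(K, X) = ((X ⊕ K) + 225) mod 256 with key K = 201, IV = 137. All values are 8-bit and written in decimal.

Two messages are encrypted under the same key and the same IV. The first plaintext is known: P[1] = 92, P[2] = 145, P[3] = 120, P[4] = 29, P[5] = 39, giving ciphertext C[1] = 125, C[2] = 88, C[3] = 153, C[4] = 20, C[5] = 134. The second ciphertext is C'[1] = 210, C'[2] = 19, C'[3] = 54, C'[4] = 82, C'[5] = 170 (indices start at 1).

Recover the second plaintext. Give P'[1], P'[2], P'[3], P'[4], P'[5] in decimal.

P'[1] = 243, P'[2] = 218, P'[3] = 215, P'[4] = 91, P'[5] = 11

In OFB with a reused IV, both messages share the same keystream S_i, so C_i ⊕ C'_i = P_i ⊕ P'_i and thus P'_i = P_i ⊕ C_i ⊕ C'_i.
P'[1]: 92 ⊕ 125 ⊕ 210 = 243.
P'[2]: 145 ⊕ 88 ⊕ 19 = 218.
P'[3]: 120 ⊕ 153 ⊕ 54 = 215.
P'[4]: 29 ⊕ 20 ⊕ 82 = 91.
P'[5]: 39 ⊕ 134 ⊕ 170 = 11.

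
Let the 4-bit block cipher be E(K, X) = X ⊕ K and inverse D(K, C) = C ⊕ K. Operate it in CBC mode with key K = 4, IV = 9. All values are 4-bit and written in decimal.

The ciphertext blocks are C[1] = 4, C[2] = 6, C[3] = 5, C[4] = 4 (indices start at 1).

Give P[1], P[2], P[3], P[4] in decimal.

P[1] = 9, P[2] = 6, P[3] = 7, P[4] = 5

CBC decryption: P_i = D(K, C_i) ⊕ C_{i−1}, with C_{0} = IV.
P[1]: D(K, 4) = 0; 0 ⊕ 9 = 9.
P[2]: D(K, 6) = 2; 2 ⊕ 4 = 6.
P[3]: D(K, 5) = 1; 1 ⊕ 6 = 7.
P[4]: D(K, 4) = 0; 0 ⊕ 5 = 5.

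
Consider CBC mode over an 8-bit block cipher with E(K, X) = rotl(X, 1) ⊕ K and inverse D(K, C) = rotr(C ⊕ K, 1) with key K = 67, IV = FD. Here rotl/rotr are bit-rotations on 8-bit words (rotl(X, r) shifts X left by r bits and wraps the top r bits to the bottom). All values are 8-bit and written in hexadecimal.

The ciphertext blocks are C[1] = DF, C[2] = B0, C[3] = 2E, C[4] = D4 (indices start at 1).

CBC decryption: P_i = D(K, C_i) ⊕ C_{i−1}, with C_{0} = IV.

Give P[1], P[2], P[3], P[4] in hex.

P[1] = A1, P[2] = 34, P[3] = 14, P[4] = F7

P[1]: D(K, DF) = 5C; 5C ⊕ FD = A1.
P[2]: D(K, B0) = EB; EB ⊕ DF = 34.
P[3]: D(K, 2E) = A4; A4 ⊕ B0 = 14.
P[4]: D(K, D4) = D9; D9 ⊕ 2E = F7.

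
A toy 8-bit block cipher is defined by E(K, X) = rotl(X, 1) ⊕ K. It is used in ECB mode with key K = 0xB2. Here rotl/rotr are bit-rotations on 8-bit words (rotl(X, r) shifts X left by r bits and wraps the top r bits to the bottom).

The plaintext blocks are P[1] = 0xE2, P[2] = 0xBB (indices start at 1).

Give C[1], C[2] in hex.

C[1] = 0x77, C[2] = 0xC5

ECB encryption: C_i = E(K, P_i).
C[1]: E(K, 0xE2) = 0x77.
C[2]: E(K, 0xBB) = 0xC5.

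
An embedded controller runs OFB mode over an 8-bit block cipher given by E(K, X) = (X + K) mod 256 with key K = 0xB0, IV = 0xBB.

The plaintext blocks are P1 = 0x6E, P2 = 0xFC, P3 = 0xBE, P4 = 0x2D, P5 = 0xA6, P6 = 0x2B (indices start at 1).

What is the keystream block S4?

OFB encryption: S_i = E(K, S_{i−1}) with S_{0} = IV; C_i = P_i ⊕ S_i.
C1: S = E(K, 0xBB) = 0x6B; 0x6E ⊕ 0x6B = 0x05.
C2: S = E(K, 0x6B) = 0x1B; 0xFC ⊕ 0x1B = 0xE7.
C3: S = E(K, 0x1B) = 0xCB; 0xBE ⊕ 0xCB = 0x75.
C4: S = E(K, 0xCB) = 0x7B; 0x2D ⊕ 0x7B = 0x56.
So S4 = 0x7B.

0x7B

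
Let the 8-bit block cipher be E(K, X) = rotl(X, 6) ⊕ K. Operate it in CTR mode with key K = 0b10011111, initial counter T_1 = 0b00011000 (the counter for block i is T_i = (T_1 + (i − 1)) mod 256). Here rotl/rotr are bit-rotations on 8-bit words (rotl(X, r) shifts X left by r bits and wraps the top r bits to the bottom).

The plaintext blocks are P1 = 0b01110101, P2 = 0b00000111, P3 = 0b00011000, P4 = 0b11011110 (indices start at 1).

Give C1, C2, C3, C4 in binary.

CTR encryption: S_i = E(K, T_i) where T_i is the counter for block i; C_i = P_i ⊕ S_i.
C1: T = 0b00011000, S = E(K, T) = 0b10011001; 0b01110101 ⊕ 0b10011001 = 0b11101100.
C2: T = 0b00011001, S = E(K, T) = 0b11011001; 0b00000111 ⊕ 0b11011001 = 0b11011110.
C3: T = 0b00011010, S = E(K, T) = 0b00011001; 0b00011000 ⊕ 0b00011001 = 0b00000001.
C4: T = 0b00011011, S = E(K, T) = 0b01011001; 0b11011110 ⊕ 0b01011001 = 0b10000111.

C1 = 0b11101100, C2 = 0b11011110, C3 = 0b00000001, C4 = 0b10000111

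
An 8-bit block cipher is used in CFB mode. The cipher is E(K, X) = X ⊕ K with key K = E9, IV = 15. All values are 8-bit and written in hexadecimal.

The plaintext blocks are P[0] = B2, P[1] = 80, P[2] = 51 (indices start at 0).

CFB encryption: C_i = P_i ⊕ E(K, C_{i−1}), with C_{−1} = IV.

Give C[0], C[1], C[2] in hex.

C[0] = 4E, C[1] = 27, C[2] = 9F

C[0]: E(K, 15) = FC; B2 ⊕ FC = 4E.
C[1]: E(K, 4E) = A7; 80 ⊕ A7 = 27.
C[2]: E(K, 27) = CE; 51 ⊕ CE = 9F.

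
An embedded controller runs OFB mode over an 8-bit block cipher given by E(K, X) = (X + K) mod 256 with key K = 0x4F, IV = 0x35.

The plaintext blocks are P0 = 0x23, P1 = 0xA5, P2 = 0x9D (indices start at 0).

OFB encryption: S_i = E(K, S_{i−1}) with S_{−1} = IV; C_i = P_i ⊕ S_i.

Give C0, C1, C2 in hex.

C0 = 0xA7, C1 = 0x76, C2 = 0xBF

C0: S = E(K, 0x35) = 0x84; 0x23 ⊕ 0x84 = 0xA7.
C1: S = E(K, 0x84) = 0xD3; 0xA5 ⊕ 0xD3 = 0x76.
C2: S = E(K, 0xD3) = 0x22; 0x9D ⊕ 0x22 = 0xBF.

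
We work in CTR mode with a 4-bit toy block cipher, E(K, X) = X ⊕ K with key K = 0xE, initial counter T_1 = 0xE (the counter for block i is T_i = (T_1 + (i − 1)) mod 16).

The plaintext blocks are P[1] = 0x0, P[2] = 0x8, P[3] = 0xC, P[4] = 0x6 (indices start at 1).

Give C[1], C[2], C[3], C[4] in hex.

CTR encryption: S_i = E(K, T_i) where T_i is the counter for block i; C_i = P_i ⊕ S_i.
C[1]: T = 0xE, S = E(K, T) = 0x0; 0x0 ⊕ 0x0 = 0x0.
C[2]: T = 0xF, S = E(K, T) = 0x1; 0x8 ⊕ 0x1 = 0x9.
C[3]: T = 0x0, S = E(K, T) = 0xE; 0xC ⊕ 0xE = 0x2.
C[4]: T = 0x1, S = E(K, T) = 0xF; 0x6 ⊕ 0xF = 0x9.

C[1] = 0x0, C[2] = 0x9, C[3] = 0x2, C[4] = 0x9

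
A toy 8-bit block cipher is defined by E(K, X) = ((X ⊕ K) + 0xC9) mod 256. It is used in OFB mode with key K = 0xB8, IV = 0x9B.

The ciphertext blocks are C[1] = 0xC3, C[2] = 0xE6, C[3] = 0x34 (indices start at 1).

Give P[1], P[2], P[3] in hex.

OFB decryption: S_i = E(K, S_{i−1}) with S_{0} = IV; P_i = C_i ⊕ S_i.
P[1]: S = E(K, 0x9B) = 0xEC; 0xC3 ⊕ 0xEC = 0x2F.
P[2]: S = E(K, 0xEC) = 0x1D; 0xE6 ⊕ 0x1D = 0xFB.
P[3]: S = E(K, 0x1D) = 0x6E; 0x34 ⊕ 0x6E = 0x5A.

P[1] = 0x2F, P[2] = 0xFB, P[3] = 0x5A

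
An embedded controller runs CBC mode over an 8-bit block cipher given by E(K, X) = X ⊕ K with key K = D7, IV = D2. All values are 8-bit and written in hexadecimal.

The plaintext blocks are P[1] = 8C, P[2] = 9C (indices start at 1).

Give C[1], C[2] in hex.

C[1] = 89, C[2] = C2

CBC encryption: C_i = E(K, P_i ⊕ C_{i−1}), with C_{0} = IV.
C[1]: P[1] ⊕ D2 = 5E; E(K, 5E) = 89.
C[2]: P[2] ⊕ 89 = 15; E(K, 15) = C2.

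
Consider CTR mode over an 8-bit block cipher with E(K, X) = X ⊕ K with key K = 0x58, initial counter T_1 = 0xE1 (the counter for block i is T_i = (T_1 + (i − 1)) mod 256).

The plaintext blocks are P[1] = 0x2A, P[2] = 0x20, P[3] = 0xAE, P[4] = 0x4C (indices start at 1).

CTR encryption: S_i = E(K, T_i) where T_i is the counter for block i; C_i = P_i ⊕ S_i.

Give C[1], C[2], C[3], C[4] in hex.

C[1] = 0x93, C[2] = 0x9A, C[3] = 0x15, C[4] = 0xF0

C[1]: T = 0xE1, S = E(K, T) = 0xB9; 0x2A ⊕ 0xB9 = 0x93.
C[2]: T = 0xE2, S = E(K, T) = 0xBA; 0x20 ⊕ 0xBA = 0x9A.
C[3]: T = 0xE3, S = E(K, T) = 0xBB; 0xAE ⊕ 0xBB = 0x15.
C[4]: T = 0xE4, S = E(K, T) = 0xBC; 0x4C ⊕ 0xBC = 0xF0.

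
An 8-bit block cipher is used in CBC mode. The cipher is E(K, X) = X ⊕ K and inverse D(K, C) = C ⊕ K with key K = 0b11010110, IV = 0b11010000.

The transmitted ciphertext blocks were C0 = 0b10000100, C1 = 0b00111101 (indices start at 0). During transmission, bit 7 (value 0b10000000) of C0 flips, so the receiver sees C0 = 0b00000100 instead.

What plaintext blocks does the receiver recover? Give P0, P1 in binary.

CBC decryption: P_i = D(K, C_i) ⊕ C_{i−1}, with C_{−1} = IV.
Only C0 changed, to 0b00000100. In CBC, a change in C_i garbles P_i and flips the same bit in P_{i+1}. Decrypting the received ciphertext:
P0: D(K, 0b00000100) = 0b11010010; 0b11010010 ⊕ 0b11010000 = 0b00000010.
P1: D(K, 0b00111101) = 0b11101011; 0b11101011 ⊕ 0b00000100 = 0b11101111.
Blocks that differ from the original plaintext: P0, P1.

P0 = 0b00000010, P1 = 0b11101111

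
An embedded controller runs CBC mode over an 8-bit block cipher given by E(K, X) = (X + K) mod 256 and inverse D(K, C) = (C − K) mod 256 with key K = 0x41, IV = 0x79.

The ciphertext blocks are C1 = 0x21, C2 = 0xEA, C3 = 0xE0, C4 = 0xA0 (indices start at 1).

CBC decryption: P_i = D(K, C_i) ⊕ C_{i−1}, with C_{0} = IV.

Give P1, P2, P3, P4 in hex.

P1: D(K, 0x21) = 0xE0; 0xE0 ⊕ 0x79 = 0x99.
P2: D(K, 0xEA) = 0xA9; 0xA9 ⊕ 0x21 = 0x88.
P3: D(K, 0xE0) = 0x9F; 0x9F ⊕ 0xEA = 0x75.
P4: D(K, 0xA0) = 0x5F; 0x5F ⊕ 0xE0 = 0xBF.

P1 = 0x99, P2 = 0x88, P3 = 0x75, P4 = 0xBF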